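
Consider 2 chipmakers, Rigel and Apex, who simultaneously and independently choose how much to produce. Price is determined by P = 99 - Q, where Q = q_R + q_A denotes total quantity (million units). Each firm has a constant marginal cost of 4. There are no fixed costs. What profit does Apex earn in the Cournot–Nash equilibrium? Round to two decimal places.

1002.78

A representative firm's profit is π_i = q_i(99 - Q) - 4q_i.
Setting ∂π_i/∂q_i = 0 with rivals' quantities fixed: 95 - 2q_i - q_j = 0.
With identical firms every q_j equals q_i, so q_j = q_i and 95 = 3q_i, giving q_i = 95/3.
Price P = 99 - 190/3 = 107/3.
Apex's profit: (107/3 - 4)·(95/3) = 1002.7778.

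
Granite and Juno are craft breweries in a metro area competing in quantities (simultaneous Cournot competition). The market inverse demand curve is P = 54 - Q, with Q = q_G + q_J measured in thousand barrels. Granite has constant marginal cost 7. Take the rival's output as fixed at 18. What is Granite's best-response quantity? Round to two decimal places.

14.50

With the rival's output fixed at 18, Granite's profit is π_G = (54 - 18 - q_G)q_G - (7q_G) = (36 - q_G)q_G - (7q_G).
∂π_G/∂q_G = 29 - 2q_G = 0, so q_G = 29/2.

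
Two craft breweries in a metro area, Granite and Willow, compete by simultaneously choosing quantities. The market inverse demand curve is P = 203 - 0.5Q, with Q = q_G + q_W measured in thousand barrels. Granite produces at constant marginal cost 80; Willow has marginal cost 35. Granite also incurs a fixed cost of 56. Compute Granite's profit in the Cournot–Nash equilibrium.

1296

Granite's profit: π_G = (203 - 0.5Q)q_G - (80q_G). Setting ∂π_G/∂q_G = 0: 123 - q_G - (1/2)(q_W) = 0.
Willow's first-order condition: 168 - q_W - (1/2)(q_G) = 0.
So q_G = (123 - (1/2)q_W) and q_W = (168 - (1/2)q_G).
Substituting one into the other gives q_G = 52 and q_W = 142.
Price P = 203 - (1/2)·194 = 106.
Granite's profit: (106 - 80)·52 - 56 = 1296.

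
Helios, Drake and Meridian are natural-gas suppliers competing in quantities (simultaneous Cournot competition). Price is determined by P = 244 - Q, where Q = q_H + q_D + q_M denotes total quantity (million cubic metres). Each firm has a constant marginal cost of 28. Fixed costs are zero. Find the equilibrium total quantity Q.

162

Each firm earns π_i = (244 - Q)q_i - 28q_i.
First-order condition (treating rivals' output as given): 216 - 2q_i - Σ_{j≠i} q_j = 0.
With identical firms every q_j equals q_i, so Σ_{j≠i} q_j = 2q_i and 216 = 4q_i, giving q_i = 54.
Total output Q = 54 + 54 + 54 = 162.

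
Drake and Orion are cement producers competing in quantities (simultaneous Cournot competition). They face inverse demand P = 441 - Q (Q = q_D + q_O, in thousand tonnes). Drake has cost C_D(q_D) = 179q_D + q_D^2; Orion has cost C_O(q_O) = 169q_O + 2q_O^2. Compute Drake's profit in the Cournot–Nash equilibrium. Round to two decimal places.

6389.41

Drake's profit: π_D = (441 - Q)q_D - (179q_D + q_D²). Setting ∂π_D/∂q_D = 0: 262 - 4q_D - (q_O) = 0.
Orion's first-order condition: 272 - 6q_O - (q_D) = 0.
Best responses: q_D = (262 - q_O)/4, q_O = (272 - q_D)/6.
Substituting one into the other gives q_D = 1300/23 and q_O = 826/23.
Price P = 441 - 92.4348 = 348.5652.
Drake's profit: 348.5652·(1300/23) - 179·(1300/23) - (1300/23)² = 6389.4140.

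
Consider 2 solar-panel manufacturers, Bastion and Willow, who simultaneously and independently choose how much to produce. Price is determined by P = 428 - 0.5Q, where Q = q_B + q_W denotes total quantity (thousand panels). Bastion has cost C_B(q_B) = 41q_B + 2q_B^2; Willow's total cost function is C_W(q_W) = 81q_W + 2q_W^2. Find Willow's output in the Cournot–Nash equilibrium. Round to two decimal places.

Bastion's profit: π_B = (428 - 0.5Q)q_B - (41q_B + 2q_B²). Setting ∂π_B/∂q_B = 0: 387 - 5q_B - (1/2)(q_W) = 0.
Willow's first-order condition: 347 - 5q_W - (1/2)(q_B) = 0.
So q_B = (387 - (1/2)q_W)/5 and q_W = (347 - (1/2)q_B)/5.
Solving the pair: q_B = 71.1717, q_W = 62.2828.

62.28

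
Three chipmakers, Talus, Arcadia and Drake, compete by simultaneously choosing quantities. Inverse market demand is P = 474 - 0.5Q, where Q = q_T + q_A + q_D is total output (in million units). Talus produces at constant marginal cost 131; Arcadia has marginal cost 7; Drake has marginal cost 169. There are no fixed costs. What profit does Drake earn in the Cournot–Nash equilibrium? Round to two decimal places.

1378.13

Talus's profit: π_T = (474 - 0.5Q)q_T - (131q_T). Setting ∂π_T/∂q_T = 0: 343 - q_T - (1/2)(q_A + q_D) = 0.
Arcadia's first-order condition: 467 - q_A - (1/2)(q_T + q_D) = 0.
Drake's profit: π_D = (474 - 0.5Q)q_D - (169q_D). Setting ∂π_D/∂q_D = 0: 305 - q_D - (1/2)(q_T + q_A) = 0.
Adding the 3 first-order conditions: 1115 − 2Q = 0, so Q = 1115/2.
Back-substituting: q_T = (343 − 1115/4)/(1/2) = 257/2, q_A = (467 − 1115/4)/(1/2) = 753/2, q_D = (305 − 1115/4)/(1/2) = 105/2.
Price P = 474 - (1/2)·(1115/2) = 781/4.
Drake's profit: (781/4 - 169)·(105/2) = 1378.1250.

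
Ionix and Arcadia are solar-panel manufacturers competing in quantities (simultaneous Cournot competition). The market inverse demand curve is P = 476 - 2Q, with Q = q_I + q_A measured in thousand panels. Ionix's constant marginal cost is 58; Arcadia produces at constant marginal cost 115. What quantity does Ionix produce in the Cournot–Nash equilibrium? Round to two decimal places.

79.17

Ionix's profit: π_I = (476 - 2Q)q_I - (58q_I). Setting ∂π_I/∂q_I = 0: 418 - 4q_I - 2(q_A) = 0.
Arcadia's first-order condition: 361 - 4q_A - 2(q_I) = 0.
Best responses: q_I = (418 - 2q_A)/4, q_A = (361 - 2q_I)/4.
Solving the pair: q_I = 475/6, q_A = 152/3.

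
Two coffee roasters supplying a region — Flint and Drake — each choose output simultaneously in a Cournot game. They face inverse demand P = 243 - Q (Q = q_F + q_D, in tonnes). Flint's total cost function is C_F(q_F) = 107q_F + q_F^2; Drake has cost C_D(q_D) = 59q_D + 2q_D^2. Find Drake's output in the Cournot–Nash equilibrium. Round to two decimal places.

26.09

Flint's profit: π_F = (243 - Q)q_F - (107q_F + q_F²). Setting ∂π_F/∂q_F = 0: 136 - 4q_F - (q_D) = 0.
Drake's profit: π_D = (243 - Q)q_D - (59q_D + 2q_D²). Setting ∂π_D/∂q_D = 0: 184 - 6q_D - (q_F) = 0.
Rearranging gives the reaction functions q_F = (136 - q_D)/4 and q_D = (184 - q_F)/6.
Solving the pair: q_F = 632/23, q_D = 600/23.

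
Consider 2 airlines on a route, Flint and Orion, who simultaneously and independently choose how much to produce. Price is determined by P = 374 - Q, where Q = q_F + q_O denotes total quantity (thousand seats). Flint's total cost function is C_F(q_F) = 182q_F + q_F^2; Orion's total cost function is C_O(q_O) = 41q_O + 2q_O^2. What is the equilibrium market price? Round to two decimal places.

288.83

Flint's profit: π_F = (374 - Q)q_F - (182q_F + q_F²). Setting ∂π_F/∂q_F = 0: 192 - 4q_F - (q_O) = 0.
Orion's profit: π_O = (374 - Q)q_O - (41q_O + 2q_O²). Setting ∂π_O/∂q_O = 0: 333 - 6q_O - (q_F) = 0.
Rearranging gives the reaction functions q_F = (192 - q_O)/4 and q_O = (333 - q_F)/6.
Substituting one into the other gives q_F = 819/23 and q_O = 1140/23.
Total output Q = 1959/23, so price P = 374 - 1959/23 = 288.8261.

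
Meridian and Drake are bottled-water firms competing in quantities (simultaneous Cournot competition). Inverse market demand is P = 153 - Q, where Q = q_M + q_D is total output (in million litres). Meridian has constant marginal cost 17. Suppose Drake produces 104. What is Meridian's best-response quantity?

With the rival's output fixed at 104, Meridian's profit is π_M = (153 - 104 - q_M)q_M - (17q_M) = (49 - q_M)q_M - (17q_M).
∂π_M/∂q_M = 32 - 2q_M = 0, so q_M = 16.

16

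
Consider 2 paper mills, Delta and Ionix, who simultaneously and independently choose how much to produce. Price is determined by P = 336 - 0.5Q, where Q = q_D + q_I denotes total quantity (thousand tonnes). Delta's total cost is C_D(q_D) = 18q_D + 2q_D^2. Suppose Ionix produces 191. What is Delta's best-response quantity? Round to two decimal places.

With the rival's output fixed at 191, Delta's profit is π_D = (336 - (1/2)·191 - (1/2)q_D)q_D - (18q_D + 2q_D²) = (481/2 - (1/2)q_D)q_D - (18q_D + 2q_D²).
∂π_D/∂q_D = 445/2 - 5q_D = 0, so q_D = 89/2.

44.50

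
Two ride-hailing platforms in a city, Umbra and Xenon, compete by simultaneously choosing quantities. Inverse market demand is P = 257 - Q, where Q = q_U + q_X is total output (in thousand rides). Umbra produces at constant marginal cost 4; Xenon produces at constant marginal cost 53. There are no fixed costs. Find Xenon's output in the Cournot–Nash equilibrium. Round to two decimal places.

51.67

Umbra's profit: π_U = (257 - Q)q_U - (4q_U). Setting ∂π_U/∂q_U = 0: 253 - 2q_U - (q_X) = 0.
Xenon's first-order condition: 204 - 2q_X - (q_U) = 0.
Rearranging gives the reaction functions q_U = (253 - q_X)/2 and q_X = (204 - q_U)/2.
Solving the pair: q_U = 302/3, q_X = 155/3.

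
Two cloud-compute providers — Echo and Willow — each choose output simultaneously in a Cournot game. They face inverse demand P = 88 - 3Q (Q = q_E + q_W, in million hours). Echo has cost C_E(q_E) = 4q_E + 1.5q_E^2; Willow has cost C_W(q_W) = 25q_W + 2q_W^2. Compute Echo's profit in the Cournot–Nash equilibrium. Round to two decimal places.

290.67

Echo's profit: π_E = (88 - 3Q)q_E - (4q_E + (3/2)q_E²). Setting ∂π_E/∂q_E = 0: 84 - 9q_E - 3(q_W) = 0.
Willow's first-order condition: 63 - 10q_W - 3(q_E) = 0.
So q_E = (84 - 3q_W)/9 and q_W = (63 - 3q_E)/10.
Substituting one into the other gives q_E = 217/27 and q_W = 35/9.
Price P = 88 - 3·(322/27) = 470/9.
Echo's profit: (470/9)·(217/27) - 4·(217/27) - (3/2)(217/27)² = 290.6728.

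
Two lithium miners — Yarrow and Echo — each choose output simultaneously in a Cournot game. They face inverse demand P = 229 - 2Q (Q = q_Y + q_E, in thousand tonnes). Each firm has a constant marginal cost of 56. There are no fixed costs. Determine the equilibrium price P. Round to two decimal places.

113.67

Each firm earns π_i = (229 - 2Q)q_i - 56q_i.
Setting ∂π_i/∂q_i = 0 with rivals' quantities fixed: 173 - 4q_i - 2q_j = 0.
With identical firms every q_j equals q_i, so q_j = q_i and 173 = 6q_i, giving q_i = 173/6.
Total output Q = 173/3, so price P = 229 - 2·(173/3) = 341/3.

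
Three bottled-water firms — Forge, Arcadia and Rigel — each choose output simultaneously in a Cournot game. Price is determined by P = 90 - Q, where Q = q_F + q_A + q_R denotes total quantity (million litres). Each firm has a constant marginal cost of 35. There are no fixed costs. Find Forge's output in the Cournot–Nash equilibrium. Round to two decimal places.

A representative firm's profit is π_i = q_i(90 - Q) - 35q_i.
Setting ∂π_i/∂q_i = 0 with rivals' quantities fixed: 55 - 2q_i - Σ_{j≠i} q_j = 0.
By symmetry each firm produces the same amount; substituting Σ_{j≠i} q_j = 2q_i yields q_i = 55/4.

13.75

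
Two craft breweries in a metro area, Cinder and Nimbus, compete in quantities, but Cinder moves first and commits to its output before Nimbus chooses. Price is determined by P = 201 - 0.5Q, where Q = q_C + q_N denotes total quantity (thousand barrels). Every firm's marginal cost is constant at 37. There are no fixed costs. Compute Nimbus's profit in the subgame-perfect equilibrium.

3362

The follower Nimbus best-responds to any q_C: π_N = (201 - 0.5Q)q_N - 37q_N.
Setting the follower's marginal profit to zero, 164 - (1/2)q_C - q_N = 0, i.e. q_N = (164 - (1/2)q_C).
Cinder substitutes q_N(q_C) into its own profit: π_C = q_C(201 - (1/2)q_C - (164 - (1/2)q_C)/2) - 37q_C = (119 - (1/4)q_C)q_C - 37q_C.
The leader's first-order condition 82 - (1/2)q_C = 0 yields q_C = 164.
Then q_N = (164 - (1/2)·164) = 82.
Price P = 201 - (1/2)·246 = 78.
Nimbus's profit: (78 - 37)·82 = 3362.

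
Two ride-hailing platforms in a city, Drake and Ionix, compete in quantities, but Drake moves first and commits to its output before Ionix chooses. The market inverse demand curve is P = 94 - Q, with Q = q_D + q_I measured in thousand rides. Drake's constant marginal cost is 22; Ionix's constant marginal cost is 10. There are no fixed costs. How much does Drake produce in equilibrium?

30

Solve by backward induction. Given q_D, the follower Ionix maximises π_I = (94 - q_D - q_I)q_I - 10q_I.
Follower FOC: 84 - q_D - 2q_I = 0, so q_I(q_D) = (84 - q_D)/2.
The leader anticipates this reaction. Substituting into P = 94 - Q gives P = 52 - (1/2)q_D, so π_D = (52 - (1/2)q_D)q_D - 22q_D.
The leader's first-order condition 30 - q_D = 0 yields q_D = 30.
Then q_I = (84 - 30)/2 = 27.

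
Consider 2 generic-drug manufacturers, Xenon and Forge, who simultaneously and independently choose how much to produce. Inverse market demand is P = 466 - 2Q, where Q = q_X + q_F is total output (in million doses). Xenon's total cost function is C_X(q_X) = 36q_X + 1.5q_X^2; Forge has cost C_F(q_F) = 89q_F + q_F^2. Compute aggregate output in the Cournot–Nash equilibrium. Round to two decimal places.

94.87

Xenon's profit: π_X = (466 - 2Q)q_X - (36q_X + (3/2)q_X²). Setting ∂π_X/∂q_X = 0: 430 - 7q_X - 2(q_F) = 0.
Forge's profit: π_F = (466 - 2Q)q_F - (89q_F + q_F²). Setting ∂π_F/∂q_F = 0: 377 - 6q_F - 2(q_X) = 0.
Rearranging gives the reaction functions q_X = (430 - 2q_F)/7 and q_F = (377 - 2q_X)/6.
Solving the pair: q_X = 913/19, q_F = 1779/38.
Total output Q = 913/19 + 1779/38 = 94.8684.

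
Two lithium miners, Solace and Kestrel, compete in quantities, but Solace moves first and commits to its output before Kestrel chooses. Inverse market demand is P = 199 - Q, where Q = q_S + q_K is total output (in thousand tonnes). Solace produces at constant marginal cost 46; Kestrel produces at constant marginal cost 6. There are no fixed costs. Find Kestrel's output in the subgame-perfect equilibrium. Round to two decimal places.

68.25

The follower Kestrel best-responds to any q_S: π_K = (199 - Q)q_K - 6q_K.
Setting the follower's marginal profit to zero, 193 - q_S - 2q_K = 0, i.e. q_K = (193 - q_S)/2.
The leader anticipates this reaction. Substituting into P = 199 - Q gives P = 205/2 - (1/2)q_S, so π_S = (205/2 - (1/2)q_S)q_S - 46q_S.
The leader's first-order condition 113/2 - q_S = 0 yields q_S = 113/2.
Then q_K = (193 - 113/2)/2 = 273/4.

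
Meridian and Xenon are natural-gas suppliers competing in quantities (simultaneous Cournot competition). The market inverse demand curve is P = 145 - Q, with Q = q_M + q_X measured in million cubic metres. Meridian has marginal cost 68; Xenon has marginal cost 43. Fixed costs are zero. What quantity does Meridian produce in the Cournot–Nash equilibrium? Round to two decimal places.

17.33

Meridian's profit: π_M = (145 - Q)q_M - (68q_M). Setting ∂π_M/∂q_M = 0: 77 - 2q_M - (q_X) = 0.
Xenon's profit: π_X = (145 - Q)q_X - (43q_X). Setting ∂π_X/∂q_X = 0: 102 - 2q_X - (q_M) = 0.
Best responses: q_M = (77 - q_X)/2, q_X = (102 - q_M)/2.
Solving the pair: q_M = 52/3, q_X = 127/3.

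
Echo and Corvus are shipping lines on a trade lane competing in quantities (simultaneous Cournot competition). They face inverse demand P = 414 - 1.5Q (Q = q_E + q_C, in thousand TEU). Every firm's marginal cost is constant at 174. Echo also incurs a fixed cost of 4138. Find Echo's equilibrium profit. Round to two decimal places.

Each firm earns π_i = (414 - 1.5Q)q_i - 174q_i.
First-order condition (treating rivals' output as given): 240 - 3q_i - (3/2)q_j = 0.
With identical firms every q_j equals q_i, so q_j = q_i and 240 = (9/2)q_i, giving q_i = 160/3.
Price P = 414 - (3/2)·(320/3) = 254.
Echo's profit: (254 - 174)·(160/3) - 4138 = 386/3.

128.67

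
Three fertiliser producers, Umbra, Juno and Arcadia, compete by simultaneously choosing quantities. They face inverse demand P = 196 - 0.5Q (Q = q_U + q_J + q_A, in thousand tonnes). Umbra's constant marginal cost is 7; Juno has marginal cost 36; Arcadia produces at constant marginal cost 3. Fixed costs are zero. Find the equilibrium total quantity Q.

Umbra's profit: π_U = (196 - 0.5Q)q_U - (7q_U). Setting ∂π_U/∂q_U = 0: 189 - q_U - (1/2)(q_J + q_A) = 0.
Juno's first-order condition: 160 - q_J - (1/2)(q_U + q_A) = 0.
Arcadia's first-order condition: 193 - q_A - (1/2)(q_U + q_J) = 0.
Adding the 3 first-order conditions: 542 − 2Q = 0, so Q = 271.
Back-substituting: q_U = (189 − 271/2)/(1/2) = 107, q_J = (160 − 271/2)/(1/2) = 49, q_A = (193 − 271/2)/(1/2) = 115.
Total output Q = 107 + 49 + 115 = 271.

271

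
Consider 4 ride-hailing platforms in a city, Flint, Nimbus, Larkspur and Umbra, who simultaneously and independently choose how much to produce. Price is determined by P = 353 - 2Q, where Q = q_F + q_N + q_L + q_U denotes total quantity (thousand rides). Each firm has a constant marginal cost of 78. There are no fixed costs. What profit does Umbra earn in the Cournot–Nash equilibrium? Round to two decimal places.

1512.50

Each firm earns π_i = (353 - 2Q)q_i - 78q_i.
Setting ∂π_i/∂q_i = 0 with rivals' quantities fixed: 275 - 4q_i - 2·Σ_{j≠i} q_j = 0.
By symmetry each firm produces the same amount; substituting Σ_{j≠i} q_j = 3q_i yields q_i = 275/10 = 55/2.
Price P = 353 - 2·110 = 133.
Umbra's profit: (133 - 78)·(55/2) = 1512.5000.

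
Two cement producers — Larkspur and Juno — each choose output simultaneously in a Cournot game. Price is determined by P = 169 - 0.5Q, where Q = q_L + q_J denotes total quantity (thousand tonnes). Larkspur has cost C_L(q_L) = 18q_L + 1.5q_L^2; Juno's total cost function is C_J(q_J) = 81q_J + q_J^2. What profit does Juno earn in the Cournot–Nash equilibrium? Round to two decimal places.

Larkspur's profit: π_L = (169 - 0.5Q)q_L - (18q_L + (3/2)q_L²). Setting ∂π_L/∂q_L = 0: 151 - 4q_L - (1/2)(q_J) = 0.
Juno's profit: π_J = (169 - 0.5Q)q_J - (81q_J + q_J²). Setting ∂π_J/∂q_J = 0: 88 - 3q_J - (1/2)(q_L) = 0.
Rearranging gives the reaction functions q_L = (151 - (1/2)q_J)/4 and q_J = (88 - (1/2)q_L)/3.
Solving the pair: q_L = 1636/47, q_J = 1106/47.
Price P = 169 - (1/2)·58.3404 = 139.8298.
Juno's profit: 139.8298·(1106/47) - 81·(1106/47) - (1106/47)² = 830.6265.

830.63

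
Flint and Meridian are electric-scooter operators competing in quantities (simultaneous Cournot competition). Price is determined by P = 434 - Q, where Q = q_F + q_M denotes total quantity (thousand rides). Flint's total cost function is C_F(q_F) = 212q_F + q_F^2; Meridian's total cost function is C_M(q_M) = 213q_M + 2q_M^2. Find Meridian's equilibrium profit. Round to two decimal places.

2485.32

Flint's profit: π_F = (434 - Q)q_F - (212q_F + q_F²). Setting ∂π_F/∂q_F = 0: 222 - 4q_F - (q_M) = 0.
Meridian's first-order condition: 221 - 6q_M - (q_F) = 0.
Best responses: q_F = (222 - q_M)/4, q_M = (221 - q_F)/6.
Substituting one into the other gives q_F = 1111/23 and q_M = 662/23.
Price P = 434 - 1773/23 = 356.9130.
Meridian's profit: 356.9130·(662/23) - 213·(662/23) - 2(662/23)² = 2485.3157.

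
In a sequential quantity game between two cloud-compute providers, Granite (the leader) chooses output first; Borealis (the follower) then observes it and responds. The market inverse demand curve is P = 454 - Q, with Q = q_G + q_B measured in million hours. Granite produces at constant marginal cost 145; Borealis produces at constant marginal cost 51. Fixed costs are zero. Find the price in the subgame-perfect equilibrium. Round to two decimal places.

The follower Borealis best-responds to any q_G: π_B = (454 - Q)q_B - 51q_B.
∂π_B/∂q_B = 403 - q_G - 2q_B = 0 gives the reaction function q_B = (403 - q_G)/2.
Granite substitutes q_B(q_G) into its own profit: π_G = q_G(454 - q_G - (403 - q_G)/2) - 145q_G = (505/2 - (1/2)q_G)q_G - 145q_G.
The leader's first-order condition 215/2 - q_G = 0 yields q_G = 215/2.
Then q_B = (403 - 215/2)/2 = 591/4.
Total output Q = 1021/4, so price P = 454 - 1021/4 = 795/4.

198.75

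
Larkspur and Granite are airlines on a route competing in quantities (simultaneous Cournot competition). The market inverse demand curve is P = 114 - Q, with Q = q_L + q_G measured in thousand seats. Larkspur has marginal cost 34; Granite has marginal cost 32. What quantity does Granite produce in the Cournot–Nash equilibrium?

Larkspur's profit: π_L = (114 - Q)q_L - (34q_L). Setting ∂π_L/∂q_L = 0: 80 - 2q_L - (q_G) = 0.
Granite's profit: π_G = (114 - Q)q_G - (32q_G). Setting ∂π_G/∂q_G = 0: 82 - 2q_G - (q_L) = 0.
Best responses: q_L = (80 - q_G)/2, q_G = (82 - q_L)/2.
Substituting one into the other gives q_L = 26 and q_G = 28.

28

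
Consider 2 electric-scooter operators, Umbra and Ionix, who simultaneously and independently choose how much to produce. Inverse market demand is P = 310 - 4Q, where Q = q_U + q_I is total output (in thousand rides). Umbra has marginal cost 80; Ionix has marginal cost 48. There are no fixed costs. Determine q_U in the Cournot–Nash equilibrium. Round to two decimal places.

Umbra's profit: π_U = (310 - 4Q)q_U - (80q_U). Setting ∂π_U/∂q_U = 0: 230 - 8q_U - 4(q_I) = 0.
Ionix's first-order condition: 262 - 8q_I - 4(q_U) = 0.
So q_U = (230 - 4q_I)/8 and q_I = (262 - 4q_U)/8.
Substituting one into the other gives q_U = 33/2 and q_I = 49/2.

16.50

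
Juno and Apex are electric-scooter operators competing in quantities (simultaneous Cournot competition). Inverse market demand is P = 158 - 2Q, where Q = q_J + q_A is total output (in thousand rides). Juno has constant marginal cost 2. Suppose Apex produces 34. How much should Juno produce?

With the rival's output fixed at 34, Juno's profit is π_J = (158 - 2·34 - 2q_J)q_J - (2q_J) = (90 - 2q_J)q_J - (2q_J).
∂π_J/∂q_J = 88 - 4q_J = 0, so q_J = 22.

22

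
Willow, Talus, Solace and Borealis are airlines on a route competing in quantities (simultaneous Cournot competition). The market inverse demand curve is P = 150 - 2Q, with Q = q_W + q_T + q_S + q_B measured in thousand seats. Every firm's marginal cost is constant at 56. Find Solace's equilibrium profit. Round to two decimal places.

A representative firm's profit is π_i = q_i(150 - 2Q) - 56q_i.
First-order condition (treating rivals' output as given): 94 - 4q_i - 2·Σ_{j≠i} q_j = 0.
By symmetry each firm produces the same amount; substituting Σ_{j≠i} q_j = 3q_i yields q_i = 94/10 = 47/5.
Price P = 150 - 2·(188/5) = 374/5.
Solace's profit: (374/5 - 56)·(47/5) = 176.7200.

176.72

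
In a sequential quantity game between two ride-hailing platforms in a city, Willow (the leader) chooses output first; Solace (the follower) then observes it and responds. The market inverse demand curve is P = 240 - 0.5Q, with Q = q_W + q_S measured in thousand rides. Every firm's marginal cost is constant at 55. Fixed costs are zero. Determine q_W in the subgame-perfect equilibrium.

185

Solve by backward induction. Given q_W, the follower Solace maximises π_S = (240 - (1/2)q_W - (1/2)q_S)q_S - 55q_S.
Follower FOC: 185 - (1/2)q_W - q_S = 0, so q_S(q_W) = (185 - (1/2)q_W).
The leader anticipates this reaction. Substituting into P = 240 - 0.5Q gives P = 295/2 - (1/4)q_W, so π_W = (295/2 - (1/4)q_W)q_W - 55q_W.
The leader's first-order condition 185/2 - (1/2)q_W = 0 yields q_W = 185.
Then q_S = (185 - (1/2)·185) = 185/2.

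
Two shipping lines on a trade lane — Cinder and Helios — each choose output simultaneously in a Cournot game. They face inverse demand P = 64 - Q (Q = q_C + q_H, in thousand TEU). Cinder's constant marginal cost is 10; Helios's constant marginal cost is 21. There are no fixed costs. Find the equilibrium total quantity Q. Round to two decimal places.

32.33

Cinder's profit: π_C = (64 - Q)q_C - (10q_C). Setting ∂π_C/∂q_C = 0: 54 - 2q_C - (q_H) = 0.
Helios's first-order condition: 43 - 2q_H - (q_C) = 0.
Best responses: q_C = (54 - q_H)/2, q_H = (43 - q_C)/2.
Substituting one into the other gives q_C = 65/3 and q_H = 32/3.
Total output Q = 65/3 + 32/3 = 97/3.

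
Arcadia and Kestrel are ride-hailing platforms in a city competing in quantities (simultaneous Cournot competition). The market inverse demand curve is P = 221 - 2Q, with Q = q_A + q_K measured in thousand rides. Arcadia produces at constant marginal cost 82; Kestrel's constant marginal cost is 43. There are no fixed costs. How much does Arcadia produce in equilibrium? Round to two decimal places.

Arcadia's profit: π_A = (221 - 2Q)q_A - (82q_A). Setting ∂π_A/∂q_A = 0: 139 - 4q_A - 2(q_K) = 0.
Kestrel's profit: π_K = (221 - 2Q)q_K - (43q_K). Setting ∂π_K/∂q_K = 0: 178 - 4q_K - 2(q_A) = 0.
Rearranging gives the reaction functions q_A = (139 - 2q_K)/4 and q_K = (178 - 2q_A)/4.
Substituting one into the other gives q_A = 50/3 and q_K = 217/6.

16.67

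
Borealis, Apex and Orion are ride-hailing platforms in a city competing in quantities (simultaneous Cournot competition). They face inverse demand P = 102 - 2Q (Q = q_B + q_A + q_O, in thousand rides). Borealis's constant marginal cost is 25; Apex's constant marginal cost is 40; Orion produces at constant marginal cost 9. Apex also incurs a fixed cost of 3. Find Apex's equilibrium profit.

Borealis's profit: π_B = (102 - 2Q)q_B - (25q_B). Setting ∂π_B/∂q_B = 0: 77 - 4q_B - 2(q_A + q_O) = 0.
Apex's first-order condition: 62 - 4q_A - 2(q_B + q_O) = 0.
Orion's profit: π_O = (102 - 2Q)q_O - (9q_O). Setting ∂π_O/∂q_O = 0: 93 - 4q_O - 2(q_B + q_A) = 0.
Adding the 3 conditions: 232 − 4Q − 4Q = 0, i.e. Q = 29.
Back-substituting: q_B = (77 − 58)/2 = 19/2, q_A = (62 − 58)/2 = 2, q_O = (93 − 58)/2 = 35/2.
Price P = 102 - 2·29 = 44.
Apex's profit: (44 - 40)·2 - 3 = 5.

5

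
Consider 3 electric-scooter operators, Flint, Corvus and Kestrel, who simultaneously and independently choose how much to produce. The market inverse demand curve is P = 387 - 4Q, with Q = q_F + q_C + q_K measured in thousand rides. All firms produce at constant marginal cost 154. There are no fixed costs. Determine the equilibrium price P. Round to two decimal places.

A representative firm's profit is π_i = q_i(387 - 4Q) - 154q_i.
Setting ∂π_i/∂q_i = 0 with rivals' quantities fixed: 233 - 8q_i - 4·Σ_{j≠i} q_j = 0.
By symmetry each firm produces the same amount; substituting Σ_{j≠i} q_j = 2q_i yields q_i = 233/16.
Total output Q = 699/16, so price P = 387 - 4·(699/16) = 849/4.

212.25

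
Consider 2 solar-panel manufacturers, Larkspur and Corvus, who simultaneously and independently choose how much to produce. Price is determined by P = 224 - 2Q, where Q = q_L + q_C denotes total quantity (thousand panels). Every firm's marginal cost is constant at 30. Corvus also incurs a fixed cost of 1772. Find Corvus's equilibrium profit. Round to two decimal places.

318.89

A representative firm's profit is π_i = q_i(224 - 2Q) - 30q_i.
First-order condition (treating rivals' output as given): 194 - 4q_i - 2q_j = 0.
With identical firms every q_j equals q_i, so q_j = q_i and 194 = 6q_i, giving q_i = 97/3.
Price P = 224 - 2·(194/3) = 284/3.
Corvus's profit: (284/3 - 30)·(97/3) - 1772 = 318.8889.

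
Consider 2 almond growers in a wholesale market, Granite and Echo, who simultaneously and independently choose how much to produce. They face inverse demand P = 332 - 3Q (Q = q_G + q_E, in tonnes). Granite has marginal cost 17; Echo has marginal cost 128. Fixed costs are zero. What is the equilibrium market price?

Granite's profit: π_G = (332 - 3Q)q_G - (17q_G). Setting ∂π_G/∂q_G = 0: 315 - 6q_G - 3(q_E) = 0.
Echo's profit: π_E = (332 - 3Q)q_E - (128q_E). Setting ∂π_E/∂q_E = 0: 204 - 6q_E - 3(q_G) = 0.
Best responses: q_G = (315 - 3q_E)/6, q_E = (204 - 3q_G)/6.
Solving the pair: q_G = 142/3, q_E = 31/3.
Total output Q = 173/3, so price P = 332 - 3·(173/3) = 159.

159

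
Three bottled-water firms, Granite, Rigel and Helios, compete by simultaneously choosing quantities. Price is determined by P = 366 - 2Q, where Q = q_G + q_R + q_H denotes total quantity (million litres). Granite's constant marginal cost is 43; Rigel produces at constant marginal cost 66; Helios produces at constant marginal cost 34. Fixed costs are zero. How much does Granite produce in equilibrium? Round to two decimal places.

42.13

Granite's profit: π_G = (366 - 2Q)q_G - (43q_G). Setting ∂π_G/∂q_G = 0: 323 - 4q_G - 2(q_R + q_H) = 0.
Rigel's first-order condition: 300 - 4q_R - 2(q_G + q_H) = 0.
Helios's first-order condition: 332 - 4q_H - 2(q_G + q_R) = 0.
Summing all 3 equations gives 955 − 8Q = 0, hence Q = 955/8.
Back-substituting: q_G = (323 − 955/4)/2 = 337/8, q_R = (300 − 955/4)/2 = 245/8, q_H = (332 − 955/4)/2 = 373/8.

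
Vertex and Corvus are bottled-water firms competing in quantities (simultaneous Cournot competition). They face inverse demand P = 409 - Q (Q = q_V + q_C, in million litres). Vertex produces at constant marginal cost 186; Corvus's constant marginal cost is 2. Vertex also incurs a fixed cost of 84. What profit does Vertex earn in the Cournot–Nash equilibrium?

85

Vertex's profit: π_V = (409 - Q)q_V - (186q_V). Setting ∂π_V/∂q_V = 0: 223 - 2q_V - (q_C) = 0.
Corvus's first-order condition: 407 - 2q_C - (q_V) = 0.
Best responses: q_V = (223 - q_C)/2, q_C = (407 - q_V)/2.
Substituting one into the other gives q_V = 13 and q_C = 197.
Price P = 409 - 210 = 199.
Vertex's profit: (199 - 186)·13 - 84 = 85.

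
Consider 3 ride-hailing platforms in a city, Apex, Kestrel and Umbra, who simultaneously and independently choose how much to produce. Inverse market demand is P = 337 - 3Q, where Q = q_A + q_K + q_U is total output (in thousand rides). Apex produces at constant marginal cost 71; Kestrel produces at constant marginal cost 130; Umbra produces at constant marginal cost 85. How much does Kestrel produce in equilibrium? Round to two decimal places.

8.58

Apex's profit: π_A = (337 - 3Q)q_A - (71q_A). Setting ∂π_A/∂q_A = 0: 266 - 6q_A - 3(q_K + q_U) = 0.
Kestrel's profit: π_K = (337 - 3Q)q_K - (130q_K). Setting ∂π_K/∂q_K = 0: 207 - 6q_K - 3(q_A + q_U) = 0.
Umbra's profit: π_U = (337 - 3Q)q_U - (85q_U). Setting ∂π_U/∂q_U = 0: 252 - 6q_U - 3(q_A + q_K) = 0.
Summing all 3 equations gives 725 − 12Q = 0, hence Q = 725/12.
Back-substituting: q_A = (266 − 725/4)/3 = 113/4, q_K = (207 − 725/4)/3 = 103/12, q_U = (252 − 725/4)/3 = 283/12.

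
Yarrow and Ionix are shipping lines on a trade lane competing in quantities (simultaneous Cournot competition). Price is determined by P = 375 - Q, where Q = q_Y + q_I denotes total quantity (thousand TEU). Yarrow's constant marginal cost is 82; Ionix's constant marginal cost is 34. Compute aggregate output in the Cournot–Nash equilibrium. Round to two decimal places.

211.33

Yarrow's profit: π_Y = (375 - Q)q_Y - (82q_Y). Setting ∂π_Y/∂q_Y = 0: 293 - 2q_Y - (q_I) = 0.
Ionix's profit: π_I = (375 - Q)q_I - (34q_I). Setting ∂π_I/∂q_I = 0: 341 - 2q_I - (q_Y) = 0.
Rearranging gives the reaction functions q_Y = (293 - q_I)/2 and q_I = (341 - q_Y)/2.
Substituting one into the other gives q_Y = 245/3 and q_I = 389/3.
Total output Q = 245/3 + 389/3 = 634/3.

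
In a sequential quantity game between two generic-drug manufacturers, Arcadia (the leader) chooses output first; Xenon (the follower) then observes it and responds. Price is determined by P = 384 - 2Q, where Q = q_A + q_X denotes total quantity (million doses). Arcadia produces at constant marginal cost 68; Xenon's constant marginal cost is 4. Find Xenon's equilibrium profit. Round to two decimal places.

Solve by backward induction. Given q_A, the follower Xenon maximises π_X = (384 - 2q_A - 2q_X)q_X - 4q_X.
Follower FOC: 380 - 2q_A - 4q_X = 0, so q_X(q_A) = (380 - 2q_A)/4.
Arcadia substitutes q_X(q_A) into its own profit: π_A = q_A(384 - 2q_A - (380 - 2q_A)/2) - 68q_A = (194 - q_A)q_A - 68q_A.
Maximising: ∂π_A/∂q_A = 126 - 2q_A = 0, giving q_A = 63.
Then q_X = (380 - 2·63)/4 = 127/2.
Price P = 384 - 2·(253/2) = 131.
Xenon's profit: (131 - 4)·(127/2) = 8064.5000.

8064.50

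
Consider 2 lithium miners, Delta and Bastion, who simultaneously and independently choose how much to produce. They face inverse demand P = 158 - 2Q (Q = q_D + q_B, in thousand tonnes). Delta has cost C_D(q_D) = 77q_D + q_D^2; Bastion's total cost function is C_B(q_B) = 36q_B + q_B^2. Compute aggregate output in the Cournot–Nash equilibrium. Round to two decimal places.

Delta's profit: π_D = (158 - 2Q)q_D - (77q_D + q_D²). Setting ∂π_D/∂q_D = 0: 81 - 6q_D - 2(q_B) = 0.
Bastion's first-order condition: 122 - 6q_B - 2(q_D) = 0.
Best responses: q_D = (81 - 2q_B)/6, q_B = (122 - 2q_D)/6.
Solving the pair: q_D = 121/16, q_B = 285/16.
Total output Q = 121/16 + 285/16 = 203/8.

25.38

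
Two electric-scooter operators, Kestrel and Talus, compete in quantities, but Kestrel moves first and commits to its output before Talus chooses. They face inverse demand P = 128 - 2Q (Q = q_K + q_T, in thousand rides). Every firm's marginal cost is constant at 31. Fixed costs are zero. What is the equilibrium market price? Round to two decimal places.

The follower Talus best-responds to any q_K: π_T = (128 - 2Q)q_T - 31q_T.
Setting the follower's marginal profit to zero, 97 - 2q_K - 4q_T = 0, i.e. q_T = (97 - 2q_K)/4.
The leader anticipates this reaction. Substituting into P = 128 - 2Q gives P = 159/2 - q_K, so π_K = (159/2 - q_K)q_K - 31q_K.
The leader's first-order condition 97/2 - 2q_K = 0 yields q_K = 97/4.
Then q_T = (97 - 2·(97/4))/4 = 97/8.
Total output Q = 291/8, so price P = 128 - 2·(291/8) = 221/4.

55.25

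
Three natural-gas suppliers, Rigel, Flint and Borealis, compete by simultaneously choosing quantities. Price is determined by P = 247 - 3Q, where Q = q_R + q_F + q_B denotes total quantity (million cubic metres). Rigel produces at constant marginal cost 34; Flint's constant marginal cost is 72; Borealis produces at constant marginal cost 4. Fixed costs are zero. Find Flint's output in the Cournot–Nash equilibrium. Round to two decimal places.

Rigel's profit: π_R = (247 - 3Q)q_R - (34q_R). Setting ∂π_R/∂q_R = 0: 213 - 6q_R - 3(q_F + q_B) = 0.
Flint's profit: π_F = (247 - 3Q)q_F - (72q_F). Setting ∂π_F/∂q_F = 0: 175 - 6q_F - 3(q_R + q_B) = 0.
Borealis's profit: π_B = (247 - 3Q)q_B - (4q_B). Setting ∂π_B/∂q_B = 0: 243 - 6q_B - 3(q_R + q_F) = 0.
Adding the 3 first-order conditions: 631 − 12Q = 0, so Q = 631/12.
Back-substituting: q_R = (213 − 631/4)/3 = 221/12, q_F = (175 − 631/4)/3 = 23/4, q_B = (243 − 631/4)/3 = 341/12.

5.75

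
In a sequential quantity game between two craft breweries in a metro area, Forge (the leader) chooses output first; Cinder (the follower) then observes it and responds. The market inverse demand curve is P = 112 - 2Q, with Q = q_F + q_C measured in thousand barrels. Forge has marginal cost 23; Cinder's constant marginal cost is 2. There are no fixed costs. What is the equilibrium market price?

40

Solve by backward induction. Given q_F, the follower Cinder maximises π_C = (112 - 2q_F - 2q_C)q_C - 2q_C.
∂π_C/∂q_C = 110 - 2q_F - 4q_C = 0 gives the reaction function q_C = (110 - 2q_F)/4.
Forge substitutes q_C(q_F) into its own profit: π_F = q_F(112 - 2q_F - (110 - 2q_F)/2) - 23q_F = (57 - q_F)q_F - 23q_F.
Leader FOC: 34 - 2q_F = 0, so q_F = 17.
Then q_C = (110 - 2·17)/4 = 19.
Total output Q = 36, so price P = 112 - 2·36 = 40.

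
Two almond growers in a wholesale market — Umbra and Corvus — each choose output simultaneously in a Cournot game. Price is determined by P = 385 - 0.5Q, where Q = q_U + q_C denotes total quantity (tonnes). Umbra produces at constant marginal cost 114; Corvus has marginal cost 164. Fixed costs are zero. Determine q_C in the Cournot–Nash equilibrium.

Umbra's profit: π_U = (385 - 0.5Q)q_U - (114q_U). Setting ∂π_U/∂q_U = 0: 271 - q_U - (1/2)(q_C) = 0.
Corvus's first-order condition: 221 - q_C - (1/2)(q_U) = 0.
Rearranging gives the reaction functions q_U = (271 - (1/2)q_C) and q_C = (221 - (1/2)q_U).
Solving the pair: q_U = 214, q_C = 114.

114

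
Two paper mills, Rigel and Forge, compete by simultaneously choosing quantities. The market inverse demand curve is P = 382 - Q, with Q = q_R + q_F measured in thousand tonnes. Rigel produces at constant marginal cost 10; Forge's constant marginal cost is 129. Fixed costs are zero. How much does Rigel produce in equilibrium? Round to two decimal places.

Rigel's profit: π_R = (382 - Q)q_R - (10q_R). Setting ∂π_R/∂q_R = 0: 372 - 2q_R - (q_F) = 0.
Forge's first-order condition: 253 - 2q_F - (q_R) = 0.
Best responses: q_R = (372 - q_F)/2, q_F = (253 - q_R)/2.
Substituting one into the other gives q_R = 491/3 and q_F = 134/3.

163.67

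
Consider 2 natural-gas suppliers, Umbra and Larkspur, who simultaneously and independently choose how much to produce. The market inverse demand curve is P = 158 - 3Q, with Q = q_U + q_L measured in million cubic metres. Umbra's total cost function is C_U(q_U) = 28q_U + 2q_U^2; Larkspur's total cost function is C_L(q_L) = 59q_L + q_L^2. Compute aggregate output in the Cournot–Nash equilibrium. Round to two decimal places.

Umbra's profit: π_U = (158 - 3Q)q_U - (28q_U + 2q_U²). Setting ∂π_U/∂q_U = 0: 130 - 10q_U - 3(q_L) = 0.
Larkspur's first-order condition: 99 - 8q_L - 3(q_U) = 0.
Best responses: q_U = (130 - 3q_L)/10, q_L = (99 - 3q_U)/8.
Solving the pair: q_U = 743/71, q_L = 600/71.
Total output Q = 743/71 + 600/71 = 1343/71.

18.92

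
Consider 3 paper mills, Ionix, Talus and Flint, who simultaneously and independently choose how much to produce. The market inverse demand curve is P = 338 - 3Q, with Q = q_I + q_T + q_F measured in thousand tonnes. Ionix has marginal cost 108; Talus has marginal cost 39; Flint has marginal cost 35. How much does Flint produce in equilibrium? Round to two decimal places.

Ionix's profit: π_I = (338 - 3Q)q_I - (108q_I). Setting ∂π_I/∂q_I = 0: 230 - 6q_I - 3(q_T + q_F) = 0.
Talus's profit: π_T = (338 - 3Q)q_T - (39q_T). Setting ∂π_T/∂q_T = 0: 299 - 6q_T - 3(q_I + q_F) = 0.
Flint's profit: π_F = (338 - 3Q)q_F - (35q_F). Setting ∂π_F/∂q_F = 0: 303 - 6q_F - 3(q_I + q_T) = 0.
Adding the 3 first-order conditions: 832 − 12Q = 0, so Q = 208/3.
Back-substituting: q_I = (230 − 208)/3 = 22/3, q_T = (299 − 208)/3 = 91/3, q_F = (303 − 208)/3 = 95/3.

31.67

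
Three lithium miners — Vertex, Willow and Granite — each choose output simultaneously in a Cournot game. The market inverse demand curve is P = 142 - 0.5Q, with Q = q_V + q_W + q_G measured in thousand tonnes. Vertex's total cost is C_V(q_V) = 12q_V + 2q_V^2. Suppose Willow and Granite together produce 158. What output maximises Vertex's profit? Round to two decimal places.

10.20

With rivals' combined output fixed at 158, Vertex's profit is π_V = (142 - (1/2)·158 - (1/2)q_V)q_V - (12q_V + 2q_V²) = (63 - (1/2)q_V)q_V - (12q_V + 2q_V²).
∂π_V/∂q_V = 51 - 5q_V = 0, so q_V = 51/5.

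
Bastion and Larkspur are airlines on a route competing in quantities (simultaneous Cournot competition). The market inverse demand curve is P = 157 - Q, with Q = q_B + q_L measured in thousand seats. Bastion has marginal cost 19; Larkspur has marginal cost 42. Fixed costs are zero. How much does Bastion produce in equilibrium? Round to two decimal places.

53.67

Bastion's profit: π_B = (157 - Q)q_B - (19q_B). Setting ∂π_B/∂q_B = 0: 138 - 2q_B - (q_L) = 0.
Larkspur's first-order condition: 115 - 2q_L - (q_B) = 0.
Rearranging gives the reaction functions q_B = (138 - q_L)/2 and q_L = (115 - q_B)/2.
Solving the pair: q_B = 161/3, q_L = 92/3.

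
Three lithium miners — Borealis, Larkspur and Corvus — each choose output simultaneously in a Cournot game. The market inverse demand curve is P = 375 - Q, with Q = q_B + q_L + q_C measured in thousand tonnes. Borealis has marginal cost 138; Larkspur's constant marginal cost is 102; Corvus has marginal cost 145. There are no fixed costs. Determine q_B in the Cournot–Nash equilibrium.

Borealis's profit: π_B = (375 - Q)q_B - (138q_B). Setting ∂π_B/∂q_B = 0: 237 - 2q_B - (q_L + q_C) = 0.
Larkspur's profit: π_L = (375 - Q)q_L - (102q_L). Setting ∂π_L/∂q_L = 0: 273 - 2q_L - (q_B + q_C) = 0.
Corvus's profit: π_C = (375 - Q)q_C - (145q_C). Setting ∂π_C/∂q_C = 0: 230 - 2q_C - (q_B + q_L) = 0.
Adding the 3 first-order conditions: 740 − 4Q = 0, so Q = 185.
Back-substituting: q_B = (237 − 185) = 52, q_L = (273 − 185) = 88, q_C = (230 − 185) = 45.

52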